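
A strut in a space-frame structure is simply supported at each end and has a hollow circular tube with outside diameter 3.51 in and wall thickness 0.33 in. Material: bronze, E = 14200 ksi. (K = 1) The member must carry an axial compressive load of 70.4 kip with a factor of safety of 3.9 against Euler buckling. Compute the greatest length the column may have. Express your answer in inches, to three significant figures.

L_max ≈ 46.4 in

Inner diameter d_i = 3.51 − 2×0.33 = 2.850 in
I = π(d_o⁴ − d_i⁴)/64 = π(3.51⁴ − 2.850⁴)/64 = 4.212 in⁴
Required critical load P_cr = n·P = 3.9 × 70.4 = 274.6 kip = 2.746×10^5 lb
From P_cr = π²EI/(K·L)²:  L = (1/K)·√(π²EI/P_cr) = (1/1)·√(π²×1.42×10^7×4.212/2.746×10^5)
L = 46.4 in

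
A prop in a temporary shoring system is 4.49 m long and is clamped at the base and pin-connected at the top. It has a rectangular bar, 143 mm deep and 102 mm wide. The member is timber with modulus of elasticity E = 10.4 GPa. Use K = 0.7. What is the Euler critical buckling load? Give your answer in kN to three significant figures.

Buckling occurs about the weak axis: I_min = h·b³/12 with b = 102 mm (the shorter side).
I_min = 143×102³/12 = 1.265×10^7 mm⁴
I = 1.265×10^7 mm⁴ = 1.265×10^-5 m⁴
Effective length L_e = K·L = 0.7 × 4.49 = 3.143 m
P_cr = π²EI / L_e² = π² × 10.4×10⁹ × 1.265×10^-5 / 3.143² = 1.314×10^5 N

P_cr ≈ 131 kN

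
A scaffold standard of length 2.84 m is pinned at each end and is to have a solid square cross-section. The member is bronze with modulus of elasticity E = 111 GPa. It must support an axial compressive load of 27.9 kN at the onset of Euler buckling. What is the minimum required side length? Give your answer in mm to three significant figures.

a ≈ 39.6 mm

L_e = K·L = 1 × 2.84 = 2.840 m
Required I = P_cr·L_e²/(π²E) = 2.790×10^4 × 2.840² / (π² × 1.11×10^11) = 2.054×10^-7 m⁴
I_req = 2.054×10^5 mm⁴
Solid square: I = a⁴/12  ⇒  a = (12I)^(1/4) = (12×2.054×10^5)^(1/4) = 39.6 mm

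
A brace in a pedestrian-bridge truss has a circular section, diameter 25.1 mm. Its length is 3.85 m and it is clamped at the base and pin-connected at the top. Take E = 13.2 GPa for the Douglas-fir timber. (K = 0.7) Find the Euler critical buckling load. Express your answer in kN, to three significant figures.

I = πd⁴/64 = π×25.1⁴/64 = 1.948×10^4 mm⁴
I = 1.948×10^4 mm⁴ = 1.948×10^-8 m⁴
Effective length L_e = K·L = 0.7 × 3.85 = 2.695 m
P_cr = π²EI / L_e² = π² × 13.2×10⁹ × 1.948×10^-8 / 2.695² = 349.5 N

P_cr ≈ 0.349 kN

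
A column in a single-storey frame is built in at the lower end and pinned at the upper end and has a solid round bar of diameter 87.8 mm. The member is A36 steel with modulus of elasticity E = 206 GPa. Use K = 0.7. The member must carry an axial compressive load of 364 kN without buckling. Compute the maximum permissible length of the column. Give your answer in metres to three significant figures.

I = πd⁴/64 = π×87.8⁴/64 = 2.917×10^6 mm⁴
I = 2.917×10^-6 m⁴
At the buckling limit P_cr = P = 3.640×10^5 N
From P_cr = π²EI/(K·L)²:  L = (1/K)·√(π²EI/P_cr) = (1/0.7)·√(π²×2.06×10^11×2.917×10^-6/3.640×10^5)
L = 5.77 m

L_max ≈ 5.77 m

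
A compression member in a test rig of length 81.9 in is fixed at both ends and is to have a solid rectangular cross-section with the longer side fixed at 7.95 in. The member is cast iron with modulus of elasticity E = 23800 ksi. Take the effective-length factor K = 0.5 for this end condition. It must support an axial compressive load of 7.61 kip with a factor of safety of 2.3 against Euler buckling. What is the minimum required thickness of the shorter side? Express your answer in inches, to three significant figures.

b ≈ 0.573 in

Required P_cr = n·P = 2.3 × 7.61 = 17.50 kip
L_e = K·L = 0.5 × 81.9 = 40.95 in
Required I = P_cr·L_e²/(π²E) = 1.750×10^4 × 40.95² / (π² × 2.38×10^7) = 0.1250 in⁴
Rectangle, weak axis: I_min = h·b³/12 with h = 7.95 in fixed  ⇒  b = (12I/h)^(1/3) = 0.573 in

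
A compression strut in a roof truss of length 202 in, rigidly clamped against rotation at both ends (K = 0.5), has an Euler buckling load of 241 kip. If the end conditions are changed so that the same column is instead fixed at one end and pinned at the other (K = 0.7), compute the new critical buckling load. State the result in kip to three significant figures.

P_cr ∝ 1/K², so P_cr,new = P_cr,old × (K_old/K_new)² = 241 × (0.5/0.7)²
= 241 × 0.5102 = 123 kip

P_cr ≈ 123 kip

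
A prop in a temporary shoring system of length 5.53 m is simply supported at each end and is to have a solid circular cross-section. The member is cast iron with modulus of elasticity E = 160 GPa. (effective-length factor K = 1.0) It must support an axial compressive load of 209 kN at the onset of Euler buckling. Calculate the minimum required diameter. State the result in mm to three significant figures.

d ≈ 95.3 mm

L_e = K·L = 1 × 5.53 = 5.530 m
Required I = P_cr·L_e²/(π²E) = 2.090×10^5 × 5.530² / (π² × 1.60×10^11) = 4.047×10^-6 m⁴
I_req = 4.047×10^6 mm⁴
Solid circle: I = πd⁴/64  ⇒  d = (64I/π)^(1/4) = (64×4.047×10^6/π)^(1/4) = 95.3 mm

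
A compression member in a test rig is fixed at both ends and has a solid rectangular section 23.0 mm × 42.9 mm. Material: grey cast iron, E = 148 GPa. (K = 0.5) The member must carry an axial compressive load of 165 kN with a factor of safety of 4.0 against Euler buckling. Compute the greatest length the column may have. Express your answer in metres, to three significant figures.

Buckling occurs about the weak axis: I_min = h·b³/12 with b = 23.0 mm (the shorter side).
I_min = 42.9×23.0³/12 = 4.350×10^4 mm⁴
I = 4.350×10^-8 m⁴
Required critical load P_cr = n·P = 4.0 × 165 = 660.0 kN = 6.600×10^5 N
From P_cr = π²EI/(K·L)²:  L = (1/K)·√(π²EI/P_cr) = (1/0.5)·√(π²×1.48×10^11×4.350×10^-8/6.600×10^5)
L = 0.621 m

L_max ≈ 0.621 m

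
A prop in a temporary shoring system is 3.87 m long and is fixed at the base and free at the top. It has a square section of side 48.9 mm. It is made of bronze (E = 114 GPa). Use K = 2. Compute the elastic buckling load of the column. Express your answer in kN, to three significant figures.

P_cr ≈ 8.95 kN

I = a⁴/12 = 48.9⁴/12 = 4.765×10^5 mm⁴
I = 4.765×10^5 mm⁴ = 4.765×10^-7 m⁴
Effective length L_e = K·L = 2 × 3.87 = 7.740 m
P_cr = π²EI / L_e² = π² × 114×10⁹ × 4.765×10^-7 / 7.740² = 8.949×10^3 N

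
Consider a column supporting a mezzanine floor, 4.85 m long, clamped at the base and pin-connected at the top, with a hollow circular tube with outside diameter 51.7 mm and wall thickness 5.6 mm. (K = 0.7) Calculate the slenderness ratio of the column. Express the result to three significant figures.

Inner diameter d_i = 51.7 − 2×5.6 = 40.50 mm
I = π(d_o⁴ − d_i⁴)/64 = π(51.7⁴ − 40.50⁴)/64 = 2.186×10^5 mm⁴
A = 811.0 mm²;  r_min = √(I/A) = √(2.186×10^5/811.0) = 16.42 mm
L_e = K·L = 0.7 × 4.85 m = 3.395 m = 3395.0 mm
λ = L_e / r_min = 3395.0 / 16.42 = 207

λ ≈ 207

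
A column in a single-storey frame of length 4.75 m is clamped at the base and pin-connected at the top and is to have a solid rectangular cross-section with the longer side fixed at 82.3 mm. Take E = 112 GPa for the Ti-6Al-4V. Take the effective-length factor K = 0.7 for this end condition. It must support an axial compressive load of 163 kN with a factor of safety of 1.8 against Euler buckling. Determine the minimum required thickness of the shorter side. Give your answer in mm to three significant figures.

b ≈ 75.4 mm

Required P_cr = n·P = 1.8 × 163 = 293.4 kN
L_e = K·L = 0.7 × 4.75 = 3.325 m
Required I = P_cr·L_e²/(π²E) = 2.934×10^5 × 3.325² / (π² × 1.12×10^11) = 2.934×10^-6 m⁴
I_req = 2.934×10^6 mm⁴
Rectangle, weak axis: I_min = h·b³/12 with h = 82.3 mm fixed  ⇒  b = (12I/h)^(1/3) = 75.4 mm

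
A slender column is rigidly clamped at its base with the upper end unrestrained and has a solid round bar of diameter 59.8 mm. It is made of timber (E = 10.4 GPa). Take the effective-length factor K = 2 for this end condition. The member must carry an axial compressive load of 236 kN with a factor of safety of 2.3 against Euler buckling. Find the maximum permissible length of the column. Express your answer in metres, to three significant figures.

I = πd⁴/64 = π×59.8⁴/64 = 6.277×10^5 mm⁴
I = 6.277×10^-7 m⁴
Required critical load P_cr = n·P = 2.3 × 236 = 542.8 kN = 5.428×10^5 N
From P_cr = π²EI/(K·L)²:  L = (1/K)·√(π²EI/P_cr) = (1/2)·√(π²×1.04×10^10×6.277×10^-7/5.428×10^5)
L = 0.172 m

L_max ≈ 0.172 m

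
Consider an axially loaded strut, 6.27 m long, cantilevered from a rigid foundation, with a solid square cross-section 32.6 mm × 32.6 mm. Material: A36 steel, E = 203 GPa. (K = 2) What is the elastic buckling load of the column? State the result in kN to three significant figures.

I = a⁴/12 = 32.6⁴/12 = 9.412×10^4 mm⁴
I = 9.412×10^4 mm⁴ = 9.412×10^-8 m⁴
Effective length L_e = K·L = 2 × 6.27 = 12.54 m
P_cr = π²EI / L_e² = π² × 203×10⁹ × 9.412×10^-8 / 12.54² = 1.199×10^3 N

P_cr ≈ 1.20 kN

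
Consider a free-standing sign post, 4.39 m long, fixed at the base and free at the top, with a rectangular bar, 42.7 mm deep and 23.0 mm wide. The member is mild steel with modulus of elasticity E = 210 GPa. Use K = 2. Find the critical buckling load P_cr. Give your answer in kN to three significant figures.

Buckling occurs about the weak axis: I_min = h·b³/12 with b = 23.0 mm (the shorter side).
I_min = 42.7×23.0³/12 = 4.329×10^4 mm⁴
I = 4.329×10^4 mm⁴ = 4.329×10^-8 m⁴
Effective length L_e = K·L = 2 × 4.39 = 8.780 m
P_cr = π²EI / L_e² = π² × 210×10⁹ × 4.329×10^-8 / 8.780² = 1.164×10^3 N

P_cr ≈ 1.16 kN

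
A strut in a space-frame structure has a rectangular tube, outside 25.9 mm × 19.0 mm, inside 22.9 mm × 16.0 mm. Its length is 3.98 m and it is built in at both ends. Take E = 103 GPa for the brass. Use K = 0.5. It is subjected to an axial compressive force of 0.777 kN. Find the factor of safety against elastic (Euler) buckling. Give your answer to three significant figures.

Weak-axis I_min = (h_o·b_o³ − h_i·b_i³)/12 with b_o = 19.0, b_i = 16.00 mm (shorter outer/inner sides).
I_min = (25.9×19.0³ − 22.90×16.00³)/12 = 6.987×10^3 mm⁴
I = 6.987×10^3 mm⁴ = 6.987×10^-9 m⁴
Effective length L_e = K·L = 0.5 × 3.98 = 1.990 m
P_cr = π²EI / L_e² = π² × 103×10⁹ × 6.987×10^-9 / 1.990² = 1.794×10^3 N
Factor of safety n = P_cr / P = 1.7937 / 0.777 = 2.31

n ≈ 2.31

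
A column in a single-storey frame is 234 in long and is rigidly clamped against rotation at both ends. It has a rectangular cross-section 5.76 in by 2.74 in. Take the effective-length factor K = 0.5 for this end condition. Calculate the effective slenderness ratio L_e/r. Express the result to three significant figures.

λ ≈ 148

For a rectangle r_min = b/√12 = 2.74/√12 = 0.7910 in
L_e = K·L = 0.5 × 234 = 117.0 in
λ = L_e / r_min = 117.00 / 0.7910 = 148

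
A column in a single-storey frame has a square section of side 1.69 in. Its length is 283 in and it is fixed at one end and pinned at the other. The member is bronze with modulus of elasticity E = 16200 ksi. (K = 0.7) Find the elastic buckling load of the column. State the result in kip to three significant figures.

I = a⁴/12 = 1.69⁴/12 = 0.6798 in⁴
Effective length L_e = K·L = 0.7 × 283 = 198.1 in
P_cr = π²EI / L_e² = π² × 16200×10³ × 0.6798 / 198.1² = 2.770×10^3 lb

P_cr ≈ 2.77 kip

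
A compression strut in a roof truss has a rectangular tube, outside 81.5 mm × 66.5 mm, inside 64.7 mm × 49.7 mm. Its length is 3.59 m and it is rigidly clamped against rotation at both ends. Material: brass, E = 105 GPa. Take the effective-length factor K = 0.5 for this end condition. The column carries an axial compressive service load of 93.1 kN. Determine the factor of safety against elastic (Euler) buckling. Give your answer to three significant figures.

Weak-axis I_min = (h_o·b_o³ − h_i·b_i³)/12 with b_o = 66.5, b_i = 49.70 mm (shorter outer/inner sides).
I_min = (81.5×66.5³ − 64.70×49.70³)/12 = 1.335×10^6 mm⁴
I = 1.335×10^6 mm⁴ = 1.335×10^-6 m⁴
Effective length L_e = K·L = 0.5 × 3.59 = 1.795 m
P_cr = π²EI / L_e² = π² × 105×10⁹ × 1.335×10^-6 / 1.795² = 4.295×10^5 N
Factor of safety n = P_cr / P = 429.51 / 93.1 = 4.61

n ≈ 4.61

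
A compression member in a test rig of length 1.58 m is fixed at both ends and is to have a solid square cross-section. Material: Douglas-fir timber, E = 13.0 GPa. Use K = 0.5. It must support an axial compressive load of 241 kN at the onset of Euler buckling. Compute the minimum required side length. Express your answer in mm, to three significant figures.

a ≈ 61.2 mm

L_e = K·L = 0.5 × 1.58 = 0.7900 m
Required I = P_cr·L_e²/(π²E) = 2.410×10^5 × 0.7900² / (π² × 1.30×10^10) = 1.172×10^-6 m⁴
I_req = 1.172×10^6 mm⁴
Solid square: I = a⁴/12  ⇒  a = (12I)^(1/4) = (12×1.172×10^6)^(1/4) = 61.2 mm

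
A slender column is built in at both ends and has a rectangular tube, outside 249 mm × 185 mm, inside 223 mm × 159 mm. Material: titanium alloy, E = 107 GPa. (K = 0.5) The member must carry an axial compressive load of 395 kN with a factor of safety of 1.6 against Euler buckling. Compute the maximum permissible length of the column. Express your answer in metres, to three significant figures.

Weak-axis I_min = (h_o·b_o³ − h_i·b_i³)/12 with b_o = 185, b_i = 159.0 mm (shorter outer/inner sides).
I_min = (249×185³ − 223.0×159.0³)/12 = 5.668×10^7 mm⁴
I = 5.668×10^-5 m⁴
Required critical load P_cr = n·P = 1.6 × 395 = 632.0 kN = 6.320×10^5 N
From P_cr = π²EI/(K·L)²:  L = (1/K)·√(π²EI/P_cr) = (1/0.5)·√(π²×1.07×10^11×5.668×10^-5/6.320×10^5)
L = 19.5 m

L_max ≈ 19.5 m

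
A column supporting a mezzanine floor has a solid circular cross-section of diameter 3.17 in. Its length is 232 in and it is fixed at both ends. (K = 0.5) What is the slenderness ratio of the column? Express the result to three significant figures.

For a solid circle r = d/4 = 3.17/4 = 0.7925 in
L_e = K·L = 0.5 × 232 = 116.0 in
λ = L_e / r_min = 116.00 / 0.7925 = 146

λ ≈ 146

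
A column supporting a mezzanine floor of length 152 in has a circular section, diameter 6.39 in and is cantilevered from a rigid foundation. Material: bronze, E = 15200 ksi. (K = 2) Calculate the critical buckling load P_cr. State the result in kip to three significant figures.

I = πd⁴/64 = π×6.39⁴/64 = 81.84 in⁴
Effective length L_e = K·L = 2 × 152 = 304.0 in
P_cr = π²EI / L_e² = π² × 15200×10³ × 81.84 / 304.0² = 1.329×10^5 lb

P_cr ≈ 133 kip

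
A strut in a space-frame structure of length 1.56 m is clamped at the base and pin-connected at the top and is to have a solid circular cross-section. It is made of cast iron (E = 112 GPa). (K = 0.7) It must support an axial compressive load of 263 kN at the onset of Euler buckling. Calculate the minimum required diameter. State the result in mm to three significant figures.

d ≈ 49.0 mm

L_e = K·L = 0.7 × 1.56 = 1.092 m
Required I = P_cr·L_e²/(π²E) = 2.630×10^5 × 1.092² / (π² × 1.12×10^11) = 2.837×10^-7 m⁴
I_req = 2.837×10^5 mm⁴
Solid circle: I = πd⁴/64  ⇒  d = (64I/π)^(1/4) = (64×2.837×10^5/π)^(1/4) = 49.0 mm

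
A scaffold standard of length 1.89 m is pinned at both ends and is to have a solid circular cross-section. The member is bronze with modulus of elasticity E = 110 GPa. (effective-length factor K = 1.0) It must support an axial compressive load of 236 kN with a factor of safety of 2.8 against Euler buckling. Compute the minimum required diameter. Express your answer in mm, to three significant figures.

d ≈ 81.6 mm

Required P_cr = n·P = 2.8 × 236 = 660.8 kN
L_e = K·L = 1 × 1.89 = 1.890 m
Required I = P_cr·L_e²/(π²E) = 6.608×10^5 × 1.890² / (π² × 1.10×10^11) = 2.174×10^-6 m⁴
I_req = 2.174×10^6 mm⁴
Solid circle: I = πd⁴/64  ⇒  d = (64I/π)^(1/4) = (64×2.174×10^6/π)^(1/4) = 81.6 mm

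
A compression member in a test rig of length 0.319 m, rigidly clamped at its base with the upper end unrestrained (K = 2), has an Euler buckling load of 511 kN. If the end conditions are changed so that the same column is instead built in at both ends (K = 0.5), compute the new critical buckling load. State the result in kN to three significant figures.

P_cr ∝ 1/K², so P_cr,new = P_cr,old × (K_old/K_new)² = 511 × (2/0.5)²
= 511 × 16.00 = 8180 kN

P_cr ≈ 8180 kN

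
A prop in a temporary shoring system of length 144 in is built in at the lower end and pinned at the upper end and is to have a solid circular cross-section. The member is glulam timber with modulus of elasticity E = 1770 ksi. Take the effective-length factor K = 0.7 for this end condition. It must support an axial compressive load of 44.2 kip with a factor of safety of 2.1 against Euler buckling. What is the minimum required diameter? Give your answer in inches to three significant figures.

d ≈ 5.76 in

Required P_cr = n·P = 2.1 × 44.2 = 92.82 kip
L_e = K·L = 0.7 × 144 = 100.8 in
Required I = P_cr·L_e²/(π²E) = 9.282×10^4 × 100.8² / (π² × 1.77×10^6) = 53.99 in⁴
Solid circle: I = πd⁴/64  ⇒  d = (64I/π)^(1/4) = (64×53.99/π)^(1/4) = 5.76 in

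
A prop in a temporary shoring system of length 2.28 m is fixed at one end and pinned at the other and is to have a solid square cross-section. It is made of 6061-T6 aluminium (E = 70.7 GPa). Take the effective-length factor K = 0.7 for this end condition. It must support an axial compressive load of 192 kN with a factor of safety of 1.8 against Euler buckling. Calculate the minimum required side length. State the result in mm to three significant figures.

a ≈ 62.4 mm

Required P_cr = n·P = 1.8 × 192 = 345.6 kN
L_e = K·L = 0.7 × 2.28 = 1.596 m
Required I = P_cr·L_e²/(π²E) = 3.456×10^5 × 1.596² / (π² × 7.07×10^10) = 1.262×10^-6 m⁴
I_req = 1.262×10^6 mm⁴
Solid square: I = a⁴/12  ⇒  a = (12I)^(1/4) = (12×1.262×10^6)^(1/4) = 62.4 mm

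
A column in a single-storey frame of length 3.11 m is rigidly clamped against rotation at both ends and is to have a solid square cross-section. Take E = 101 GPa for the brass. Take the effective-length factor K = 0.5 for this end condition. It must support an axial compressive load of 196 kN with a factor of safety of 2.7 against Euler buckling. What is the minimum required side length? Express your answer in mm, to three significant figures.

Required P_cr = n·P = 2.7 × 196 = 529.2 kN
L_e = K·L = 0.5 × 3.11 = 1.555 m
Required I = P_cr·L_e²/(π²E) = 5.292×10^5 × 1.555² / (π² × 1.01×10^11) = 1.284×10^-6 m⁴
I_req = 1.284×10^6 mm⁴
Solid square: I = a⁴/12  ⇒  a = (12I)^(1/4) = (12×1.284×10^6)^(1/4) = 62.6 mm

a ≈ 62.6 mm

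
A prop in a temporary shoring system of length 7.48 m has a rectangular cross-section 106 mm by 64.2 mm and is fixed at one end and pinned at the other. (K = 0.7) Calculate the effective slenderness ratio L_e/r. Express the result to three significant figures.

λ ≈ 283

Buckling occurs about the weak axis: I_min = h·b³/12 with b = 64.2 mm (the shorter side).
I_min = 106×64.2³/12 = 2.337×10^6 mm⁴
A = 6.805×10^3 mm²;  r_min = √(I/A) = √(2.337×10^6/6.805×10^3) = 18.53 mm
L_e = K·L = 0.7 × 7.48 m = 5.236 m = 5236.0 mm
λ = L_e / r_min = 5236.0 / 18.53 = 283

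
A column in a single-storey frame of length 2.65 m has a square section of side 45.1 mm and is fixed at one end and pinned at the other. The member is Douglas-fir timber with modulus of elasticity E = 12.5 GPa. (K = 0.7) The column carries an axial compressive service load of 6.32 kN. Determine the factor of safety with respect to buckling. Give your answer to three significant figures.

n ≈ 1.96

I = a⁴/12 = 45.1⁴/12 = 3.448×10^5 mm⁴
I = 3.448×10^5 mm⁴ = 3.448×10^-7 m⁴
Effective length L_e = K·L = 0.7 × 2.65 = 1.855 m
P_cr = π²EI / L_e² = π² × 12.5×10⁹ × 3.448×10^-7 / 1.855² = 1.236×10^4 N
Factor of safety n = P_cr / P = 12.361 / 6.32 = 1.96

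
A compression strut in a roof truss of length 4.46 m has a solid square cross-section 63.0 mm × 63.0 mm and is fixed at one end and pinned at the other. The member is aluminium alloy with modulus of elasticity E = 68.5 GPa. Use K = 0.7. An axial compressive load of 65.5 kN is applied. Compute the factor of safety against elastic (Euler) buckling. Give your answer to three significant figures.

I = a⁴/12 = 63.0⁴/12 = 1.313×10^6 mm⁴
I = 1.313×10^6 mm⁴ = 1.313×10^-6 m⁴
Effective length L_e = K·L = 0.7 × 4.46 = 3.122 m
P_cr = π²EI / L_e² = π² × 68.5×10⁹ × 1.313×10^-6 / 3.122² = 9.106×10^4 N
Factor of safety n = P_cr / P = 91.055 / 65.5 = 1.39

n ≈ 1.39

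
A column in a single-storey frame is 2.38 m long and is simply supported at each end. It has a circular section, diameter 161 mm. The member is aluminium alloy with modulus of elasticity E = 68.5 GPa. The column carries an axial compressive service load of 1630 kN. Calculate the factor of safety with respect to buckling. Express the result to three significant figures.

I = πd⁴/64 = π×161⁴/64 = 3.298×10^7 mm⁴
I = 3.298×10^7 mm⁴ = 3.298×10^-5 m⁴
Effective length L_e = K·L = 1 × 2.38 = 2.380 m
P_cr = π²EI / L_e² = π² × 68.5×10⁹ × 3.298×10^-5 / 2.380² = 3.936×10^6 N
Factor of safety n = P_cr / P = 3936.5 / 1630 = 2.42

n ≈ 2.42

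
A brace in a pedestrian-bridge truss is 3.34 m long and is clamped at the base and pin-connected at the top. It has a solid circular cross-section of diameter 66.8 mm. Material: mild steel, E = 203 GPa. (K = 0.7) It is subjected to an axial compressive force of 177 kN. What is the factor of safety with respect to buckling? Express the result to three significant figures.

I = πd⁴/64 = π×66.8⁴/64 = 9.774×10^5 mm⁴
I = 9.774×10^5 mm⁴ = 9.774×10^-7 m⁴
Effective length L_e = K·L = 0.7 × 3.34 = 2.338 m
P_cr = π²EI / L_e² = π² × 203×10⁹ × 9.774×10^-7 / 2.338² = 3.582×10^5 N
Factor of safety n = P_cr / P = 358.25 / 177 = 2.02

n ≈ 2.02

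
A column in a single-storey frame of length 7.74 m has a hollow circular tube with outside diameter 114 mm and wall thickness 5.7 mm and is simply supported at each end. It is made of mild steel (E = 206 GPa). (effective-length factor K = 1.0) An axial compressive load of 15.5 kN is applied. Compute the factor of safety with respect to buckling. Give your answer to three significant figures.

Inner diameter d_i = 114 − 2×5.7 = 102.6 mm
I = π(d_o⁴ − d_i⁴)/64 = π(114⁴ − 102.6⁴)/64 = 2.851×10^6 mm⁴
I = 2.851×10^6 mm⁴ = 2.851×10^-6 m⁴
Effective length L_e = K·L = 1 × 7.74 = 7.740 m
P_cr = π²EI / L_e² = π² × 206×10⁹ × 2.851×10^-6 / 7.740² = 9.676×10^4 N
Factor of safety n = P_cr / P = 96.762 / 15.5 = 6.24

n ≈ 6.24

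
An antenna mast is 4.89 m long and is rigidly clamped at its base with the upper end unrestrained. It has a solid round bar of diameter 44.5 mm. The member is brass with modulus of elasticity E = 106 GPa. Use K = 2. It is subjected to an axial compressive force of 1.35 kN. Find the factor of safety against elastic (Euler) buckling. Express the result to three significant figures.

I = πd⁴/64 = π×44.5⁴/64 = 1.925×10^5 mm⁴
I = 1.925×10^5 mm⁴ = 1.925×10^-7 m⁴
Effective length L_e = K·L = 2 × 4.89 = 9.780 m
P_cr = π²EI / L_e² = π² × 106×10⁹ × 1.925×10^-7 / 9.780² = 2.105×10^3 N
Factor of safety n = P_cr / P = 2.1054 / 1.35 = 1.56

n ≈ 1.56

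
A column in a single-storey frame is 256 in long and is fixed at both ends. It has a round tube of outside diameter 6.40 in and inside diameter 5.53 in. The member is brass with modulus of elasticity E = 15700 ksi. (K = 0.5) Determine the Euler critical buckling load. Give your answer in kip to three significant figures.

P_cr ≈ 345 kip

d_o = 6.40 in, d_i = 5.53 in
I = π(d_o⁴ − d_i⁴)/64 = π(6.40⁴ − 5.530⁴)/64 = 36.45 in⁴
Effective length L_e = K·L = 0.5 × 256 = 128.0 in
P_cr = π²EI / L_e² = π² × 15700×10³ × 36.45 / 128.0² = 3.447×10^5 lb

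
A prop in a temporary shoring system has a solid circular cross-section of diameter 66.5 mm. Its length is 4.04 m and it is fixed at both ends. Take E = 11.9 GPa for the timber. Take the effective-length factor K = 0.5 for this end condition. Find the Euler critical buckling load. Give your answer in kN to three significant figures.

P_cr ≈ 27.6 kN

I = πd⁴/64 = π×66.5⁴/64 = 9.600×10^5 mm⁴
I = 9.600×10^5 mm⁴ = 9.600×10^-7 m⁴
Effective length L_e = K·L = 0.5 × 4.04 = 2.020 m
P_cr = π²EI / L_e² = π² × 11.9×10⁹ × 9.600×10^-7 / 2.020² = 2.763×10^4 N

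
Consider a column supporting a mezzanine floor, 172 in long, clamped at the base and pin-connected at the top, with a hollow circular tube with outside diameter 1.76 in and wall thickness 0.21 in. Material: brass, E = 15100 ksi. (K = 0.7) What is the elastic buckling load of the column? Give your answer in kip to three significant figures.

Inner diameter d_i = 1.76 − 2×0.21 = 1.340 in
I = π(d_o⁴ − d_i⁴)/64 = π(1.76⁴ − 1.340⁴)/64 = 0.3127 in⁴
Effective length L_e = K·L = 0.7 × 172 = 120.4 in
P_cr = π²EI / L_e² = π² × 15100×10³ × 0.3127 / 120.4² = 3.215×10^3 lb

P_cr ≈ 3.22 kip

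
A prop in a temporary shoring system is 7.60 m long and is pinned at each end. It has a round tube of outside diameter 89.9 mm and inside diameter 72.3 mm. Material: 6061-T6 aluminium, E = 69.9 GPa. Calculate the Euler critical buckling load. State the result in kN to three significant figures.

P_cr ≈ 22.3 kN

d_o = 89.9 mm, d_i = 72.3 mm
I = π(d_o⁴ − d_i⁴)/64 = π(89.9⁴ − 72.30⁴)/64 = 1.865×10^6 mm⁴
I = 1.865×10^6 mm⁴ = 1.865×10^-6 m⁴
Effective length L_e = K·L = 1 × 7.60 = 7.600 m
P_cr = π²EI / L_e² = π² × 69.9×10⁹ × 1.865×10^-6 / 7.600² = 2.228×10^4 N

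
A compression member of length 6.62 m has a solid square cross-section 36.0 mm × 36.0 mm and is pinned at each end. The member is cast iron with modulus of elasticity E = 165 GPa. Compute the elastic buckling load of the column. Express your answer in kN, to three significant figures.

I = a⁴/12 = 36.0⁴/12 = 1.400×10^5 mm⁴
I = 1.400×10^5 mm⁴ = 1.400×10^-7 m⁴
Effective length L_e = K·L = 1 × 6.62 = 6.620 m
P_cr = π²EI / L_e² = π² × 165×10⁹ × 1.400×10^-7 / 6.620² = 5.201×10^3 N

P_cr ≈ 5.20 kN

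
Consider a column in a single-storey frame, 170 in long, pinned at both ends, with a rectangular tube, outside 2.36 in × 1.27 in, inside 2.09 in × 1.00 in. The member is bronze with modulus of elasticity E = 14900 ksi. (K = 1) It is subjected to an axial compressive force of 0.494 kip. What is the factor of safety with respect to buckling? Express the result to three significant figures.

Weak-axis I_min = (h_o·b_o³ − h_i·b_i³)/12 with b_o = 1.27, b_i = 1.000 in (shorter outer/inner sides).
I_min = (2.36×1.27³ − 2.090×1.000³)/12 = 0.2287 in⁴
Effective length L_e = K·L = 1 × 170 = 170.0 in
P_cr = π²EI / L_e² = π² × 14900×10³ × 0.2287 / 170.0² = 1.164×10^3 lb
Factor of safety n = P_cr / P = 1.1636 / 0.494 = 2.36

n ≈ 2.36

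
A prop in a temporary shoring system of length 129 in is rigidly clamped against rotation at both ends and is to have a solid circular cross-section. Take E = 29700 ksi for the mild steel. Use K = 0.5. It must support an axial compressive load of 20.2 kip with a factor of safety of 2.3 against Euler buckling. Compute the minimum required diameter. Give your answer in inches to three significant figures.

d ≈ 1.91 in

Required P_cr = n·P = 2.3 × 20.2 = 46.46 kip
L_e = K·L = 0.5 × 129 = 64.50 in
Required I = P_cr·L_e²/(π²E) = 4.646×10^4 × 64.50² / (π² × 2.97×10^7) = 0.6594 in⁴
Solid circle: I = πd⁴/64  ⇒  d = (64I/π)^(1/4) = (64×0.6594/π)^(1/4) = 1.91 in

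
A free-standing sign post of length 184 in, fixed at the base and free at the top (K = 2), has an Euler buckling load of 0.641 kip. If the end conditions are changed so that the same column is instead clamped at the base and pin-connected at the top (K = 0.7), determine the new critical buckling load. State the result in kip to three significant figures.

P_cr ≈ 5.23 kip

P_cr ∝ 1/K², so P_cr,new = P_cr,old × (K_old/K_new)² = 0.641 × (2/0.7)²
= 0.641 × 8.163 = 5.23 kip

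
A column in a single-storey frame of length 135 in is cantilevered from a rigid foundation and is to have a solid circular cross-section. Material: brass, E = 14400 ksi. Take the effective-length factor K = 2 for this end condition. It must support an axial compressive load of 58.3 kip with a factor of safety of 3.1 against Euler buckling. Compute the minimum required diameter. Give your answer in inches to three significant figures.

d ≈ 6.59 in

Required P_cr = n·P = 3.1 × 58.3 = 180.7 kip
L_e = K·L = 2 × 135 = 270.0 in
Required I = P_cr·L_e²/(π²E) = 1.807×10^5 × 270.0² / (π² × 1.44×10^7) = 92.70 in⁴
Solid circle: I = πd⁴/64  ⇒  d = (64I/π)^(1/4) = (64×92.70/π)^(1/4) = 6.59 in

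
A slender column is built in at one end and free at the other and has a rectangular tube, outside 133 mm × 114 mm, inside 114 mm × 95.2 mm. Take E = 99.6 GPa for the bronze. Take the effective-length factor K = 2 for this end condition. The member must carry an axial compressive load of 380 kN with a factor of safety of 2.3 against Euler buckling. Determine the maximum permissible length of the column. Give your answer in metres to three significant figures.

L_max ≈ 1.52 m

Weak-axis I_min = (h_o·b_o³ − h_i·b_i³)/12 with b_o = 114, b_i = 95.20 mm (shorter outer/inner sides).
I_min = (133×114³ − 114.0×95.20³)/12 = 8.224×10^6 mm⁴
I = 8.224×10^-6 m⁴
Required critical load P_cr = n·P = 2.3 × 380 = 874.0 kN = 8.740×10^5 N
From P_cr = π²EI/(K·L)²:  L = (1/K)·√(π²EI/P_cr) = (1/2)·√(π²×9.96×10^10×8.224×10^-6/8.740×10^5)
L = 1.52 m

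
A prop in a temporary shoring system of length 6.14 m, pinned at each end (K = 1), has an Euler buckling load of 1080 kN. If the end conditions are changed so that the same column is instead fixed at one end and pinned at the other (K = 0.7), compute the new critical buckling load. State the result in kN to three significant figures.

P_cr ≈ 2200 kN

P_cr ∝ 1/K², so P_cr,new = P_cr,old × (K_old/K_new)² = 1080 × (1/0.7)²
= 1080 × 2.041 = 2200 kN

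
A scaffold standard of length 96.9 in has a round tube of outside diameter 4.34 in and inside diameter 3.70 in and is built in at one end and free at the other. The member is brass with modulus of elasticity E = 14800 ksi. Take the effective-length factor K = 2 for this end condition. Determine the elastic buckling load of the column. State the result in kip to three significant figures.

P_cr ≈ 32.0 kip

d_o = 4.34 in, d_i = 3.70 in
I = π(d_o⁴ − d_i⁴)/64 = π(4.34⁴ − 3.700⁴)/64 = 8.215 in⁴
Effective length L_e = K·L = 2 × 96.9 = 193.8 in
P_cr = π²EI / L_e² = π² × 14800×10³ × 8.215 / 193.8² = 3.195×10^4 lb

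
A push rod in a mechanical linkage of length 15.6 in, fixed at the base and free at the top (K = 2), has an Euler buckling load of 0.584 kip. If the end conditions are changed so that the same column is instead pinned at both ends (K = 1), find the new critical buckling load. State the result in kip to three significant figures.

P_cr ≈ 2.34 kip

P_cr ∝ 1/K², so P_cr,new = P_cr,old × (K_old/K_new)² = 0.584 × (2/1)²
= 0.584 × 4.000 = 2.34 kip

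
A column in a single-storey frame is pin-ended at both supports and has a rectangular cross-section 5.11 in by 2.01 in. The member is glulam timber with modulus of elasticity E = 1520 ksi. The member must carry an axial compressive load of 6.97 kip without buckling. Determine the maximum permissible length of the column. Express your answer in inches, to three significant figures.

L_max ≈ 86.3 in

Buckling occurs about the weak axis: I_min = h·b³/12 with b = 2.01 in (the shorter side).
I_min = 5.11×2.01³/12 = 3.458 in⁴
At the buckling limit P_cr = P = 6.970×10^3 lb
From P_cr = π²EI/(K·L)²:  L = (1/K)·√(π²EI/P_cr) = (1/1)·√(π²×1.52×10^6×3.458/6.970×10^3)
L = 86.3 in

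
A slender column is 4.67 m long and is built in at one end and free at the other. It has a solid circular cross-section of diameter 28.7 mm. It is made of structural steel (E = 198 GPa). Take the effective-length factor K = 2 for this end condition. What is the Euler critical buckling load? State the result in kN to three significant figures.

P_cr ≈ 0.746 kN

I = πd⁴/64 = π×28.7⁴/64 = 3.330×10^4 mm⁴
I = 3.330×10^4 mm⁴ = 3.330×10^-8 m⁴
Effective length L_e = K·L = 2 × 4.67 = 9.340 m
P_cr = π²EI / L_e² = π² × 198×10⁹ × 3.330×10^-8 / 9.340² = 746.1 N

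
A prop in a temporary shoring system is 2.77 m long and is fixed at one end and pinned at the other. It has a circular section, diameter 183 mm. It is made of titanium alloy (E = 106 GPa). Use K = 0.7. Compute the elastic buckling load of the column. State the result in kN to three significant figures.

P_cr ≈ 15300 kN

I = πd⁴/64 = π×183⁴/64 = 5.505×10^7 mm⁴
I = 5.505×10^7 mm⁴ = 5.505×10^-5 m⁴
Effective length L_e = K·L = 0.7 × 2.77 = 1.939 m
P_cr = π²EI / L_e² = π² × 106×10⁹ × 5.505×10^-5 / 1.939² = 1.532×10^7 N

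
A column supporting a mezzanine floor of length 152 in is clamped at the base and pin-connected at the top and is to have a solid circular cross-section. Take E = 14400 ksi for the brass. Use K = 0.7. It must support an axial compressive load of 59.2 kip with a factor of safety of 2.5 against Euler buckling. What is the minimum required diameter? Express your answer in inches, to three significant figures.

d ≈ 3.94 in

Required P_cr = n·P = 2.5 × 59.2 = 148.0 kip
L_e = K·L = 0.7 × 152 = 106.4 in
Required I = P_cr·L_e²/(π²E) = 1.480×10^5 × 106.4² / (π² × 1.44×10^7) = 11.79 in⁴
Solid circle: I = πd⁴/64  ⇒  d = (64I/π)^(1/4) = (64×11.79/π)^(1/4) = 3.94 in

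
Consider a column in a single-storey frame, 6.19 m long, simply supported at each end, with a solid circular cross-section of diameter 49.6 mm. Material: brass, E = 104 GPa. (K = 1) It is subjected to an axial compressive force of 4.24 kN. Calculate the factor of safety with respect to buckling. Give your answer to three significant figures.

n ≈ 1.88

I = πd⁴/64 = π×49.6⁴/64 = 2.971×10^5 mm⁴
I = 2.971×10^5 mm⁴ = 2.971×10^-7 m⁴
Effective length L_e = K·L = 1 × 6.19 = 6.190 m
P_cr = π²EI / L_e² = π² × 104×10⁹ × 2.971×10^-7 / 6.190² = 7.959×10^3 N
Factor of safety n = P_cr / P = 7.9588 / 4.24 = 1.88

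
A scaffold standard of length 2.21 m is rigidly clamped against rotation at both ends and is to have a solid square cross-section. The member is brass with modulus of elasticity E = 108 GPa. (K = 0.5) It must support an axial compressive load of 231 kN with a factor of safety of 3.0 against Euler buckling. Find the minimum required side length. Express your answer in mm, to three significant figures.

Required P_cr = n·P = 3.0 × 231 = 693.0 kN
L_e = K·L = 0.5 × 2.21 = 1.105 m
Required I = P_cr·L_e²/(π²E) = 6.930×10^5 × 1.105² / (π² × 1.08×10^11) = 7.938×10^-7 m⁴
I_req = 7.938×10^5 mm⁴
Solid square: I = a⁴/12  ⇒  a = (12I)^(1/4) = (12×7.938×10^5)^(1/4) = 55.6 mm

a ≈ 55.6 mm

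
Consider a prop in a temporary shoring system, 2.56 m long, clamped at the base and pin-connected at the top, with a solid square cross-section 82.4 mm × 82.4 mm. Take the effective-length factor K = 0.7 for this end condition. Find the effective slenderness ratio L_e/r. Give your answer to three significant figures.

λ ≈ 75.3

For a square r = a/√12 = 82.4/√12 = 23.79 mm
L_e = K·L = 0.7 × 2.56 m = 1.792 m = 1792.0 mm
λ = L_e / r_min = 1792.0 / 23.79 = 75.3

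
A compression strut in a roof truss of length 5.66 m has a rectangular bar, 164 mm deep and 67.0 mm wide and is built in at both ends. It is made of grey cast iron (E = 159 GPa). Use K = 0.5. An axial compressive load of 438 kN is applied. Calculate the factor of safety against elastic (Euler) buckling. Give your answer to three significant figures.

Buckling occurs about the weak axis: I_min = h·b³/12 with b = 67.0 mm (the shorter side).
I_min = 164×67.0³/12 = 4.110×10^6 mm⁴
I = 4.110×10^6 mm⁴ = 4.110×10^-6 m⁴
Effective length L_e = K·L = 0.5 × 5.66 = 2.830 m
P_cr = π²EI / L_e² = π² × 159×10⁹ × 4.110×10^-6 / 2.830² = 8.054×10^5 N
Factor of safety n = P_cr / P = 805.40 / 438 = 1.84

n ≈ 1.84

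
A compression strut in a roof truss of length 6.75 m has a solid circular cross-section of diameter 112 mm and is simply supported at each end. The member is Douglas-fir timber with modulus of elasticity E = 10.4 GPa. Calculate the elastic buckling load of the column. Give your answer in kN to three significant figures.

I = πd⁴/64 = π×112⁴/64 = 7.724×10^6 mm⁴
I = 7.724×10^6 mm⁴ = 7.724×10^-6 m⁴
Effective length L_e = K·L = 1 × 6.75 = 6.750 m
P_cr = π²EI / L_e² = π² × 10.4×10⁹ × 7.724×10^-6 / 6.750² = 1.740×10^4 N

P_cr ≈ 17.4 kN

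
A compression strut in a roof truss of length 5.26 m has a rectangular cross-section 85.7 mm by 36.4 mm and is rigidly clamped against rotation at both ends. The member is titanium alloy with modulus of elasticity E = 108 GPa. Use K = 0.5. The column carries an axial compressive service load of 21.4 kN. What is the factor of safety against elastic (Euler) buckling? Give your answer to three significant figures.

n ≈ 2.48

Buckling occurs about the weak axis: I_min = h·b³/12 with b = 36.4 mm (the shorter side).
I_min = 85.7×36.4³/12 = 3.444×10^5 mm⁴
I = 3.444×10^5 mm⁴ = 3.444×10^-7 m⁴
Effective length L_e = K·L = 0.5 × 5.26 = 2.630 m
P_cr = π²EI / L_e² = π² × 108×10⁹ × 3.444×10^-7 / 2.630² = 5.308×10^4 N
Factor of safety n = P_cr / P = 53.078 / 21.4 = 2.48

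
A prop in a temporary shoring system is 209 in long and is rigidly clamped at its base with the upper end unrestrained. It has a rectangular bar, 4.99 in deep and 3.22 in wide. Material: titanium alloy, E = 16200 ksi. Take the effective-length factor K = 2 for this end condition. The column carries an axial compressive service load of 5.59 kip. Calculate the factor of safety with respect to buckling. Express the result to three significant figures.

n ≈ 2.27

Buckling occurs about the weak axis: I_min = h·b³/12 with b = 3.22 in (the shorter side).
I_min = 4.99×3.22³/12 = 13.88 in⁴
Effective length L_e = K·L = 2 × 209 = 418.0 in
P_cr = π²EI / L_e² = π² × 16200×10³ × 13.88 / 418.0² = 1.270×10^4 lb
Factor of safety n = P_cr / P = 12.704 / 5.59 = 2.27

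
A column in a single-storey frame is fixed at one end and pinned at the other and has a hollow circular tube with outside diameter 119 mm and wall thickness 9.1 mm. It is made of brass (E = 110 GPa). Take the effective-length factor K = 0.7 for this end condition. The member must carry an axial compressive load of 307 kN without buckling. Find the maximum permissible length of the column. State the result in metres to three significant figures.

L_max ≈ 5.87 m

Inner diameter d_i = 119 − 2×9.1 = 100.8 mm
I = π(d_o⁴ − d_i⁴)/64 = π(119⁴ − 100.8⁴)/64 = 4.776×10^6 mm⁴
I = 4.776×10^-6 m⁴
At the buckling limit P_cr = P = 3.070×10^5 N
From P_cr = π²EI/(K·L)²:  L = (1/K)·√(π²EI/P_cr) = (1/0.7)·√(π²×1.10×10^11×4.776×10^-6/3.070×10^5)
L = 5.87 m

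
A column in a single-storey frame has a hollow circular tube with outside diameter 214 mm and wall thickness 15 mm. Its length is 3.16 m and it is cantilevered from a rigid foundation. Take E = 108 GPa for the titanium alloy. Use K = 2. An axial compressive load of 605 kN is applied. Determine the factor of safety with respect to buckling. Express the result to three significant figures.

Inner diameter d_i = 214 − 2×15 = 184.0 mm
I = π(d_o⁴ − d_i⁴)/64 = π(214⁴ − 184.0⁴)/64 = 4.668×10^7 mm⁴
I = 4.668×10^7 mm⁴ = 4.668×10^-5 m⁴
Effective length L_e = K·L = 2 × 3.16 = 6.320 m
P_cr = π²EI / L_e² = π² × 108×10⁹ × 4.668×10^-5 / 6.320² = 1.246×10^6 N
Factor of safety n = P_cr / P = 1245.8 / 605 = 2.06

n ≈ 2.06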